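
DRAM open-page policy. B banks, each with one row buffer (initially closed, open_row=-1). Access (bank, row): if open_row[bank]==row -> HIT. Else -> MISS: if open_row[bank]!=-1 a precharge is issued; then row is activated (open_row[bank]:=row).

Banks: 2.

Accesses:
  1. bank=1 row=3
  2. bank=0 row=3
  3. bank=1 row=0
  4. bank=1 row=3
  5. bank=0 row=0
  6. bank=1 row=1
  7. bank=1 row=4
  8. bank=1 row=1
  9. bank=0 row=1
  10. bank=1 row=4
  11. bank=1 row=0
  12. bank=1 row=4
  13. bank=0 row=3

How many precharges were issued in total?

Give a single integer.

Answer: 11

Derivation:
Acc 1: bank1 row3 -> MISS (open row3); precharges=0
Acc 2: bank0 row3 -> MISS (open row3); precharges=0
Acc 3: bank1 row0 -> MISS (open row0); precharges=1
Acc 4: bank1 row3 -> MISS (open row3); precharges=2
Acc 5: bank0 row0 -> MISS (open row0); precharges=3
Acc 6: bank1 row1 -> MISS (open row1); precharges=4
Acc 7: bank1 row4 -> MISS (open row4); precharges=5
Acc 8: bank1 row1 -> MISS (open row1); precharges=6
Acc 9: bank0 row1 -> MISS (open row1); precharges=7
Acc 10: bank1 row4 -> MISS (open row4); precharges=8
Acc 11: bank1 row0 -> MISS (open row0); precharges=9
Acc 12: bank1 row4 -> MISS (open row4); precharges=10
Acc 13: bank0 row3 -> MISS (open row3); precharges=11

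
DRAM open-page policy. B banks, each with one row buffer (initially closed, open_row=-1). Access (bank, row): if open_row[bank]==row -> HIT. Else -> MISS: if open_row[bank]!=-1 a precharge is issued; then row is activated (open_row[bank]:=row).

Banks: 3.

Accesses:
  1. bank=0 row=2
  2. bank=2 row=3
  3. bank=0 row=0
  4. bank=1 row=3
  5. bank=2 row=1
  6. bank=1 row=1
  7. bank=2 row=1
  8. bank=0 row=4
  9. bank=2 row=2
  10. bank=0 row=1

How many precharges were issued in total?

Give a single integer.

Acc 1: bank0 row2 -> MISS (open row2); precharges=0
Acc 2: bank2 row3 -> MISS (open row3); precharges=0
Acc 3: bank0 row0 -> MISS (open row0); precharges=1
Acc 4: bank1 row3 -> MISS (open row3); precharges=1
Acc 5: bank2 row1 -> MISS (open row1); precharges=2
Acc 6: bank1 row1 -> MISS (open row1); precharges=3
Acc 7: bank2 row1 -> HIT
Acc 8: bank0 row4 -> MISS (open row4); precharges=4
Acc 9: bank2 row2 -> MISS (open row2); precharges=5
Acc 10: bank0 row1 -> MISS (open row1); precharges=6

Answer: 6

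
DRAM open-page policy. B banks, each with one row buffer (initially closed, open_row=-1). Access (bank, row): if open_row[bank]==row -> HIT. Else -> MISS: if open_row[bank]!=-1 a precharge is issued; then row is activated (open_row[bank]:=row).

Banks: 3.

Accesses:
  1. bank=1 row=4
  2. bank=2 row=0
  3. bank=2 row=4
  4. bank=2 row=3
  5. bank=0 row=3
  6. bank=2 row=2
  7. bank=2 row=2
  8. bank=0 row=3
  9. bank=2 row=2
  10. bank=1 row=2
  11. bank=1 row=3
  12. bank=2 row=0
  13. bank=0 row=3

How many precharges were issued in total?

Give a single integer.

Answer: 6

Derivation:
Acc 1: bank1 row4 -> MISS (open row4); precharges=0
Acc 2: bank2 row0 -> MISS (open row0); precharges=0
Acc 3: bank2 row4 -> MISS (open row4); precharges=1
Acc 4: bank2 row3 -> MISS (open row3); precharges=2
Acc 5: bank0 row3 -> MISS (open row3); precharges=2
Acc 6: bank2 row2 -> MISS (open row2); precharges=3
Acc 7: bank2 row2 -> HIT
Acc 8: bank0 row3 -> HIT
Acc 9: bank2 row2 -> HIT
Acc 10: bank1 row2 -> MISS (open row2); precharges=4
Acc 11: bank1 row3 -> MISS (open row3); precharges=5
Acc 12: bank2 row0 -> MISS (open row0); precharges=6
Acc 13: bank0 row3 -> HIT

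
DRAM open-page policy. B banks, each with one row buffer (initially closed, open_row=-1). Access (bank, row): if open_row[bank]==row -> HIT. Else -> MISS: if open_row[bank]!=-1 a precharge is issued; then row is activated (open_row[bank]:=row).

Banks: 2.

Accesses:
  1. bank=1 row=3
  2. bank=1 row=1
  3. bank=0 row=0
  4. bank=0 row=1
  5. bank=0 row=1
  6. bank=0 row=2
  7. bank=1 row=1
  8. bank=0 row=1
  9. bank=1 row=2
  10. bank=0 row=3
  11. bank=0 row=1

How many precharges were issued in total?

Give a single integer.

Answer: 7

Derivation:
Acc 1: bank1 row3 -> MISS (open row3); precharges=0
Acc 2: bank1 row1 -> MISS (open row1); precharges=1
Acc 3: bank0 row0 -> MISS (open row0); precharges=1
Acc 4: bank0 row1 -> MISS (open row1); precharges=2
Acc 5: bank0 row1 -> HIT
Acc 6: bank0 row2 -> MISS (open row2); precharges=3
Acc 7: bank1 row1 -> HIT
Acc 8: bank0 row1 -> MISS (open row1); precharges=4
Acc 9: bank1 row2 -> MISS (open row2); precharges=5
Acc 10: bank0 row3 -> MISS (open row3); precharges=6
Acc 11: bank0 row1 -> MISS (open row1); precharges=7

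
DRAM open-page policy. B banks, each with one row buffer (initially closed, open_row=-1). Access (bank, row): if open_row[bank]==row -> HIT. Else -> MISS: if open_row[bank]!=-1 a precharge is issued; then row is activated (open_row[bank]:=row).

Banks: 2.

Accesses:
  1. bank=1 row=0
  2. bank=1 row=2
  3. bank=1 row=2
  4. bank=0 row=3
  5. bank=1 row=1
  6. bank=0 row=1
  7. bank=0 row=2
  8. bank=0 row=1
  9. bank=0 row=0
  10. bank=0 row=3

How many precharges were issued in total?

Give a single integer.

Answer: 7

Derivation:
Acc 1: bank1 row0 -> MISS (open row0); precharges=0
Acc 2: bank1 row2 -> MISS (open row2); precharges=1
Acc 3: bank1 row2 -> HIT
Acc 4: bank0 row3 -> MISS (open row3); precharges=1
Acc 5: bank1 row1 -> MISS (open row1); precharges=2
Acc 6: bank0 row1 -> MISS (open row1); precharges=3
Acc 7: bank0 row2 -> MISS (open row2); precharges=4
Acc 8: bank0 row1 -> MISS (open row1); precharges=5
Acc 9: bank0 row0 -> MISS (open row0); precharges=6
Acc 10: bank0 row3 -> MISS (open row3); precharges=7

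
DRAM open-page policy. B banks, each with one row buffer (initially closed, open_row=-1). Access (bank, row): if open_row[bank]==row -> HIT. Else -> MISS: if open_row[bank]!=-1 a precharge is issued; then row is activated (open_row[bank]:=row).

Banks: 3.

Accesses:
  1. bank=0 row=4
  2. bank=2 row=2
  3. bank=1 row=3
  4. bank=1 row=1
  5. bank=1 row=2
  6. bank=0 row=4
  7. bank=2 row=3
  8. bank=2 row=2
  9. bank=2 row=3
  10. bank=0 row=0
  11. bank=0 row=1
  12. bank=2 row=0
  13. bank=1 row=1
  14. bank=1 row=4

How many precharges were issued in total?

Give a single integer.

Acc 1: bank0 row4 -> MISS (open row4); precharges=0
Acc 2: bank2 row2 -> MISS (open row2); precharges=0
Acc 3: bank1 row3 -> MISS (open row3); precharges=0
Acc 4: bank1 row1 -> MISS (open row1); precharges=1
Acc 5: bank1 row2 -> MISS (open row2); precharges=2
Acc 6: bank0 row4 -> HIT
Acc 7: bank2 row3 -> MISS (open row3); precharges=3
Acc 8: bank2 row2 -> MISS (open row2); precharges=4
Acc 9: bank2 row3 -> MISS (open row3); precharges=5
Acc 10: bank0 row0 -> MISS (open row0); precharges=6
Acc 11: bank0 row1 -> MISS (open row1); precharges=7
Acc 12: bank2 row0 -> MISS (open row0); precharges=8
Acc 13: bank1 row1 -> MISS (open row1); precharges=9
Acc 14: bank1 row4 -> MISS (open row4); precharges=10

Answer: 10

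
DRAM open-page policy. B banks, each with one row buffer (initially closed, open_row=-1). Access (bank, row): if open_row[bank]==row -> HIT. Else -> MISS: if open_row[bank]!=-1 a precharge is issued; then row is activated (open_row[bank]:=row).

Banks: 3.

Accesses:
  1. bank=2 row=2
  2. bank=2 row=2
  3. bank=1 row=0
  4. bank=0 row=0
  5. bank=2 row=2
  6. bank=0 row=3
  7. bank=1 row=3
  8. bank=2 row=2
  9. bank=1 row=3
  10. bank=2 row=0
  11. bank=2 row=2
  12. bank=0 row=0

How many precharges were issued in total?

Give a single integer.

Answer: 5

Derivation:
Acc 1: bank2 row2 -> MISS (open row2); precharges=0
Acc 2: bank2 row2 -> HIT
Acc 3: bank1 row0 -> MISS (open row0); precharges=0
Acc 4: bank0 row0 -> MISS (open row0); precharges=0
Acc 5: bank2 row2 -> HIT
Acc 6: bank0 row3 -> MISS (open row3); precharges=1
Acc 7: bank1 row3 -> MISS (open row3); precharges=2
Acc 8: bank2 row2 -> HIT
Acc 9: bank1 row3 -> HIT
Acc 10: bank2 row0 -> MISS (open row0); precharges=3
Acc 11: bank2 row2 -> MISS (open row2); precharges=4
Acc 12: bank0 row0 -> MISS (open row0); precharges=5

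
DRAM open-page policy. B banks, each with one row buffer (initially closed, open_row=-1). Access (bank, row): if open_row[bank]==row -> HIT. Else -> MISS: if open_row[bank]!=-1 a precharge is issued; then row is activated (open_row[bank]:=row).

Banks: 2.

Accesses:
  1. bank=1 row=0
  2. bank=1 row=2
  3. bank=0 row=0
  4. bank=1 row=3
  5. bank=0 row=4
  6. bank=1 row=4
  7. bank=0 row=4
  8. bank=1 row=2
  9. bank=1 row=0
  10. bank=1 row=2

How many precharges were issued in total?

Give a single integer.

Answer: 7

Derivation:
Acc 1: bank1 row0 -> MISS (open row0); precharges=0
Acc 2: bank1 row2 -> MISS (open row2); precharges=1
Acc 3: bank0 row0 -> MISS (open row0); precharges=1
Acc 4: bank1 row3 -> MISS (open row3); precharges=2
Acc 5: bank0 row4 -> MISS (open row4); precharges=3
Acc 6: bank1 row4 -> MISS (open row4); precharges=4
Acc 7: bank0 row4 -> HIT
Acc 8: bank1 row2 -> MISS (open row2); precharges=5
Acc 9: bank1 row0 -> MISS (open row0); precharges=6
Acc 10: bank1 row2 -> MISS (open row2); precharges=7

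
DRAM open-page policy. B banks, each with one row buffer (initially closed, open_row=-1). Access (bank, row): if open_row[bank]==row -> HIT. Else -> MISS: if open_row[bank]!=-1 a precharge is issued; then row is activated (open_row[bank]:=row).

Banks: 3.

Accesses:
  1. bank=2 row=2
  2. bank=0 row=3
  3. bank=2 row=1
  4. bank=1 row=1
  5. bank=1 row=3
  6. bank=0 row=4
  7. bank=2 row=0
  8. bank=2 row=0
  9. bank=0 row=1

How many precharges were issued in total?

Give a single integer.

Acc 1: bank2 row2 -> MISS (open row2); precharges=0
Acc 2: bank0 row3 -> MISS (open row3); precharges=0
Acc 3: bank2 row1 -> MISS (open row1); precharges=1
Acc 4: bank1 row1 -> MISS (open row1); precharges=1
Acc 5: bank1 row3 -> MISS (open row3); precharges=2
Acc 6: bank0 row4 -> MISS (open row4); precharges=3
Acc 7: bank2 row0 -> MISS (open row0); precharges=4
Acc 8: bank2 row0 -> HIT
Acc 9: bank0 row1 -> MISS (open row1); precharges=5

Answer: 5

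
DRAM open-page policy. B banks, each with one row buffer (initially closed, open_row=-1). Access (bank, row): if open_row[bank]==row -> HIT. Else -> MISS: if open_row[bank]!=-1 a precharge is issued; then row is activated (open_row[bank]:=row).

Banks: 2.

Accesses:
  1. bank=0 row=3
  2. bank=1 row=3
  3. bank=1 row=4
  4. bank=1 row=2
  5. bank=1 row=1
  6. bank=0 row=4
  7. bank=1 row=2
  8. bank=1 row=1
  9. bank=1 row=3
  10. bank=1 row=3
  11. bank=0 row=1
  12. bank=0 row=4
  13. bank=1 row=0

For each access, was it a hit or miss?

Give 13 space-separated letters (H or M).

Acc 1: bank0 row3 -> MISS (open row3); precharges=0
Acc 2: bank1 row3 -> MISS (open row3); precharges=0
Acc 3: bank1 row4 -> MISS (open row4); precharges=1
Acc 4: bank1 row2 -> MISS (open row2); precharges=2
Acc 5: bank1 row1 -> MISS (open row1); precharges=3
Acc 6: bank0 row4 -> MISS (open row4); precharges=4
Acc 7: bank1 row2 -> MISS (open row2); precharges=5
Acc 8: bank1 row1 -> MISS (open row1); precharges=6
Acc 9: bank1 row3 -> MISS (open row3); precharges=7
Acc 10: bank1 row3 -> HIT
Acc 11: bank0 row1 -> MISS (open row1); precharges=8
Acc 12: bank0 row4 -> MISS (open row4); precharges=9
Acc 13: bank1 row0 -> MISS (open row0); precharges=10

Answer: M M M M M M M M M H M M M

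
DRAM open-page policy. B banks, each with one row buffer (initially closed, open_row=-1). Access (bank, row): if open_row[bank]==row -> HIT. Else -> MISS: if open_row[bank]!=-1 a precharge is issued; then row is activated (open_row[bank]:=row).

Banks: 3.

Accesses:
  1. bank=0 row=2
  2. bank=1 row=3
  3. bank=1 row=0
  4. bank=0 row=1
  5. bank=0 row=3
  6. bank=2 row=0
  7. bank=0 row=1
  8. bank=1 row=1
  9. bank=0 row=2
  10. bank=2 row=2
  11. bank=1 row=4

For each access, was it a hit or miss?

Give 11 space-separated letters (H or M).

Acc 1: bank0 row2 -> MISS (open row2); precharges=0
Acc 2: bank1 row3 -> MISS (open row3); precharges=0
Acc 3: bank1 row0 -> MISS (open row0); precharges=1
Acc 4: bank0 row1 -> MISS (open row1); precharges=2
Acc 5: bank0 row3 -> MISS (open row3); precharges=3
Acc 6: bank2 row0 -> MISS (open row0); precharges=3
Acc 7: bank0 row1 -> MISS (open row1); precharges=4
Acc 8: bank1 row1 -> MISS (open row1); precharges=5
Acc 9: bank0 row2 -> MISS (open row2); precharges=6
Acc 10: bank2 row2 -> MISS (open row2); precharges=7
Acc 11: bank1 row4 -> MISS (open row4); precharges=8

Answer: M M M M M M M M M M M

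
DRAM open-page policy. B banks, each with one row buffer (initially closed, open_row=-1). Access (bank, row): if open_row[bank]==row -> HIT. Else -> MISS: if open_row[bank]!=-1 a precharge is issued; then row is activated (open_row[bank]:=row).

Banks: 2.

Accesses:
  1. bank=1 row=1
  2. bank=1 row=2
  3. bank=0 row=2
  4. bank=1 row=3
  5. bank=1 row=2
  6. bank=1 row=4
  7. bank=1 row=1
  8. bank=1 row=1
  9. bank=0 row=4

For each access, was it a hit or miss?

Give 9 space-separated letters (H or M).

Answer: M M M M M M M H M

Derivation:
Acc 1: bank1 row1 -> MISS (open row1); precharges=0
Acc 2: bank1 row2 -> MISS (open row2); precharges=1
Acc 3: bank0 row2 -> MISS (open row2); precharges=1
Acc 4: bank1 row3 -> MISS (open row3); precharges=2
Acc 5: bank1 row2 -> MISS (open row2); precharges=3
Acc 6: bank1 row4 -> MISS (open row4); precharges=4
Acc 7: bank1 row1 -> MISS (open row1); precharges=5
Acc 8: bank1 row1 -> HIT
Acc 9: bank0 row4 -> MISS (open row4); precharges=6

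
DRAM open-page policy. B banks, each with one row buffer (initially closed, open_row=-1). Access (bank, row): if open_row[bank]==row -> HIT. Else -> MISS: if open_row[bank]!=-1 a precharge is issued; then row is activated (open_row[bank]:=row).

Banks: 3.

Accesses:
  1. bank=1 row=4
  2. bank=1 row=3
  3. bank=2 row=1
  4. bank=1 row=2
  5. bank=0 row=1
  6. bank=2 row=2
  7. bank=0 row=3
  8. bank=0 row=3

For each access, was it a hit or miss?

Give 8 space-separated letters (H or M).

Acc 1: bank1 row4 -> MISS (open row4); precharges=0
Acc 2: bank1 row3 -> MISS (open row3); precharges=1
Acc 3: bank2 row1 -> MISS (open row1); precharges=1
Acc 4: bank1 row2 -> MISS (open row2); precharges=2
Acc 5: bank0 row1 -> MISS (open row1); precharges=2
Acc 6: bank2 row2 -> MISS (open row2); precharges=3
Acc 7: bank0 row3 -> MISS (open row3); precharges=4
Acc 8: bank0 row3 -> HIT

Answer: M M M M M M M H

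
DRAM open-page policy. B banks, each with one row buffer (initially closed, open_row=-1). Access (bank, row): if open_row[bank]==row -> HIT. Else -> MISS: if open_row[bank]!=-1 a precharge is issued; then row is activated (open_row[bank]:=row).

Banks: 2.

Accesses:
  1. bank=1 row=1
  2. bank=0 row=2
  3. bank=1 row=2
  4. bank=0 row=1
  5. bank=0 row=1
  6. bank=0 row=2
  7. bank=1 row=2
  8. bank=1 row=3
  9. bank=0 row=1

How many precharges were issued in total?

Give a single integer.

Acc 1: bank1 row1 -> MISS (open row1); precharges=0
Acc 2: bank0 row2 -> MISS (open row2); precharges=0
Acc 3: bank1 row2 -> MISS (open row2); precharges=1
Acc 4: bank0 row1 -> MISS (open row1); precharges=2
Acc 5: bank0 row1 -> HIT
Acc 6: bank0 row2 -> MISS (open row2); precharges=3
Acc 7: bank1 row2 -> HIT
Acc 8: bank1 row3 -> MISS (open row3); precharges=4
Acc 9: bank0 row1 -> MISS (open row1); precharges=5

Answer: 5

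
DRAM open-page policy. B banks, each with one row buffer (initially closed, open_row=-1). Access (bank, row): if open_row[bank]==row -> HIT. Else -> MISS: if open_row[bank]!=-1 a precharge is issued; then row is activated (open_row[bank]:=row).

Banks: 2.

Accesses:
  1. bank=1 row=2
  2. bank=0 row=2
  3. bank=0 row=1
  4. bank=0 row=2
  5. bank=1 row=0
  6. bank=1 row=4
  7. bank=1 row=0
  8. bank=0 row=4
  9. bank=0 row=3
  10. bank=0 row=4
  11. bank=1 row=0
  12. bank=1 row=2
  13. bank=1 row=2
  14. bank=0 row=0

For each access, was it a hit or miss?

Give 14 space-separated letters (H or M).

Acc 1: bank1 row2 -> MISS (open row2); precharges=0
Acc 2: bank0 row2 -> MISS (open row2); precharges=0
Acc 3: bank0 row1 -> MISS (open row1); precharges=1
Acc 4: bank0 row2 -> MISS (open row2); precharges=2
Acc 5: bank1 row0 -> MISS (open row0); precharges=3
Acc 6: bank1 row4 -> MISS (open row4); precharges=4
Acc 7: bank1 row0 -> MISS (open row0); precharges=5
Acc 8: bank0 row4 -> MISS (open row4); precharges=6
Acc 9: bank0 row3 -> MISS (open row3); precharges=7
Acc 10: bank0 row4 -> MISS (open row4); precharges=8
Acc 11: bank1 row0 -> HIT
Acc 12: bank1 row2 -> MISS (open row2); precharges=9
Acc 13: bank1 row2 -> HIT
Acc 14: bank0 row0 -> MISS (open row0); precharges=10

Answer: M M M M M M M M M M H M H M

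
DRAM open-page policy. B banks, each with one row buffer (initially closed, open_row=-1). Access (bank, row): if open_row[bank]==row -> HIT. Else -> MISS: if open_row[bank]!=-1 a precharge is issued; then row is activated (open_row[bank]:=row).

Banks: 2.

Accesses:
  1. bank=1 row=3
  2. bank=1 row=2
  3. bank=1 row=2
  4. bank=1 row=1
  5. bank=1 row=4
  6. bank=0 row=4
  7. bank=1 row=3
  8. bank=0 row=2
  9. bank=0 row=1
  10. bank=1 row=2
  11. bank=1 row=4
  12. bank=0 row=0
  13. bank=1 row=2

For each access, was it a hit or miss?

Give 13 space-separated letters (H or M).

Answer: M M H M M M M M M M M M M

Derivation:
Acc 1: bank1 row3 -> MISS (open row3); precharges=0
Acc 2: bank1 row2 -> MISS (open row2); precharges=1
Acc 3: bank1 row2 -> HIT
Acc 4: bank1 row1 -> MISS (open row1); precharges=2
Acc 5: bank1 row4 -> MISS (open row4); precharges=3
Acc 6: bank0 row4 -> MISS (open row4); precharges=3
Acc 7: bank1 row3 -> MISS (open row3); precharges=4
Acc 8: bank0 row2 -> MISS (open row2); precharges=5
Acc 9: bank0 row1 -> MISS (open row1); precharges=6
Acc 10: bank1 row2 -> MISS (open row2); precharges=7
Acc 11: bank1 row4 -> MISS (open row4); precharges=8
Acc 12: bank0 row0 -> MISS (open row0); precharges=9
Acc 13: bank1 row2 -> MISS (open row2); precharges=10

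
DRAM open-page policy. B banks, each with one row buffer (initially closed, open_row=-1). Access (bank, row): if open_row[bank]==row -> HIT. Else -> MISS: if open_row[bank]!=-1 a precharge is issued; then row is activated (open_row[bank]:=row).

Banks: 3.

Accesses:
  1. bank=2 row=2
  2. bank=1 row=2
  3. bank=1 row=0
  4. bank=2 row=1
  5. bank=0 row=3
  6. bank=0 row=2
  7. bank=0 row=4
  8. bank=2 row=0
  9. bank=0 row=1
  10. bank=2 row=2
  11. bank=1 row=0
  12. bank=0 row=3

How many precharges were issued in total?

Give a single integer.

Answer: 8

Derivation:
Acc 1: bank2 row2 -> MISS (open row2); precharges=0
Acc 2: bank1 row2 -> MISS (open row2); precharges=0
Acc 3: bank1 row0 -> MISS (open row0); precharges=1
Acc 4: bank2 row1 -> MISS (open row1); precharges=2
Acc 5: bank0 row3 -> MISS (open row3); precharges=2
Acc 6: bank0 row2 -> MISS (open row2); precharges=3
Acc 7: bank0 row4 -> MISS (open row4); precharges=4
Acc 8: bank2 row0 -> MISS (open row0); precharges=5
Acc 9: bank0 row1 -> MISS (open row1); precharges=6
Acc 10: bank2 row2 -> MISS (open row2); precharges=7
Acc 11: bank1 row0 -> HIT
Acc 12: bank0 row3 -> MISS (open row3); precharges=8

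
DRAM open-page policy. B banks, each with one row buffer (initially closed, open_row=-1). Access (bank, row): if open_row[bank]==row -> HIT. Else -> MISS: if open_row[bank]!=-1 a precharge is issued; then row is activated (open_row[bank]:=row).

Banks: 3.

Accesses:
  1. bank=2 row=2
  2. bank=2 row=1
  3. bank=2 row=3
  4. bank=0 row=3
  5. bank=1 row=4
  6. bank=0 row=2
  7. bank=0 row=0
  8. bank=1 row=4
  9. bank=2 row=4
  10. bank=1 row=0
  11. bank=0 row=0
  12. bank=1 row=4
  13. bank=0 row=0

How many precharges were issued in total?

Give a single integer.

Acc 1: bank2 row2 -> MISS (open row2); precharges=0
Acc 2: bank2 row1 -> MISS (open row1); precharges=1
Acc 3: bank2 row3 -> MISS (open row3); precharges=2
Acc 4: bank0 row3 -> MISS (open row3); precharges=2
Acc 5: bank1 row4 -> MISS (open row4); precharges=2
Acc 6: bank0 row2 -> MISS (open row2); precharges=3
Acc 7: bank0 row0 -> MISS (open row0); precharges=4
Acc 8: bank1 row4 -> HIT
Acc 9: bank2 row4 -> MISS (open row4); precharges=5
Acc 10: bank1 row0 -> MISS (open row0); precharges=6
Acc 11: bank0 row0 -> HIT
Acc 12: bank1 row4 -> MISS (open row4); precharges=7
Acc 13: bank0 row0 -> HIT

Answer: 7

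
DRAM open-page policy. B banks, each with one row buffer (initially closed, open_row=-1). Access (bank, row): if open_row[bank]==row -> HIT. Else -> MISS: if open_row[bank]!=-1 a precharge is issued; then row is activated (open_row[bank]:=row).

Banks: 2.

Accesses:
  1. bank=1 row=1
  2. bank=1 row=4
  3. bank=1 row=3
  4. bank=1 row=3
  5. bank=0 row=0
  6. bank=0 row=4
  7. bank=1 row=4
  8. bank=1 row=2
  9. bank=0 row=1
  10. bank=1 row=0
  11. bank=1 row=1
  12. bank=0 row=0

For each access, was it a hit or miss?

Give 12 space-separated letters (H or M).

Acc 1: bank1 row1 -> MISS (open row1); precharges=0
Acc 2: bank1 row4 -> MISS (open row4); precharges=1
Acc 3: bank1 row3 -> MISS (open row3); precharges=2
Acc 4: bank1 row3 -> HIT
Acc 5: bank0 row0 -> MISS (open row0); precharges=2
Acc 6: bank0 row4 -> MISS (open row4); precharges=3
Acc 7: bank1 row4 -> MISS (open row4); precharges=4
Acc 8: bank1 row2 -> MISS (open row2); precharges=5
Acc 9: bank0 row1 -> MISS (open row1); precharges=6
Acc 10: bank1 row0 -> MISS (open row0); precharges=7
Acc 11: bank1 row1 -> MISS (open row1); precharges=8
Acc 12: bank0 row0 -> MISS (open row0); precharges=9

Answer: M M M H M M M M M M M M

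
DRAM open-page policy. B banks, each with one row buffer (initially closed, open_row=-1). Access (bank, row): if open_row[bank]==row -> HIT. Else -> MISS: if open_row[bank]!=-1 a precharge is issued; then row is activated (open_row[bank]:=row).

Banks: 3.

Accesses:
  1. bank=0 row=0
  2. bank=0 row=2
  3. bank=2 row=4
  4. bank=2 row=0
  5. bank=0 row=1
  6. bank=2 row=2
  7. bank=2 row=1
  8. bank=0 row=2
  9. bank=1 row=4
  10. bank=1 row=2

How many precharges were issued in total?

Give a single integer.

Answer: 7

Derivation:
Acc 1: bank0 row0 -> MISS (open row0); precharges=0
Acc 2: bank0 row2 -> MISS (open row2); precharges=1
Acc 3: bank2 row4 -> MISS (open row4); precharges=1
Acc 4: bank2 row0 -> MISS (open row0); precharges=2
Acc 5: bank0 row1 -> MISS (open row1); precharges=3
Acc 6: bank2 row2 -> MISS (open row2); precharges=4
Acc 7: bank2 row1 -> MISS (open row1); precharges=5
Acc 8: bank0 row2 -> MISS (open row2); precharges=6
Acc 9: bank1 row4 -> MISS (open row4); precharges=6
Acc 10: bank1 row2 -> MISS (open row2); precharges=7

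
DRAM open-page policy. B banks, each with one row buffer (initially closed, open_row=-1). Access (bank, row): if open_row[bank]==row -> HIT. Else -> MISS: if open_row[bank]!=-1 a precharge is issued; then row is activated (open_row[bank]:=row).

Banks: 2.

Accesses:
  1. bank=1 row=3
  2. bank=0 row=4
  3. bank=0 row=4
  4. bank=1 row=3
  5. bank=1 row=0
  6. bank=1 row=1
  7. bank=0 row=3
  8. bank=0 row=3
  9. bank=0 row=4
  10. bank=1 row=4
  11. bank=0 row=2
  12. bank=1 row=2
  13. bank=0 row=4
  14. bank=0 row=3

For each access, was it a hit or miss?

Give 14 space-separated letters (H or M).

Answer: M M H H M M M H M M M M M M

Derivation:
Acc 1: bank1 row3 -> MISS (open row3); precharges=0
Acc 2: bank0 row4 -> MISS (open row4); precharges=0
Acc 3: bank0 row4 -> HIT
Acc 4: bank1 row3 -> HIT
Acc 5: bank1 row0 -> MISS (open row0); precharges=1
Acc 6: bank1 row1 -> MISS (open row1); precharges=2
Acc 7: bank0 row3 -> MISS (open row3); precharges=3
Acc 8: bank0 row3 -> HIT
Acc 9: bank0 row4 -> MISS (open row4); precharges=4
Acc 10: bank1 row4 -> MISS (open row4); precharges=5
Acc 11: bank0 row2 -> MISS (open row2); precharges=6
Acc 12: bank1 row2 -> MISS (open row2); precharges=7
Acc 13: bank0 row4 -> MISS (open row4); precharges=8
Acc 14: bank0 row3 -> MISS (open row3); precharges=9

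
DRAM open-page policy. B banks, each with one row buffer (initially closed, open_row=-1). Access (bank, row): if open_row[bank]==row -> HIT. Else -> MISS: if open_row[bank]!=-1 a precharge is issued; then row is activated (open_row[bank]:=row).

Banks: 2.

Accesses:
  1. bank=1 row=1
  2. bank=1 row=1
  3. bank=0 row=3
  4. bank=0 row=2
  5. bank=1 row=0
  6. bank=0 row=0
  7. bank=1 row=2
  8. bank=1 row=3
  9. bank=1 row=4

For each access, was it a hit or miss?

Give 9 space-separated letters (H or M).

Acc 1: bank1 row1 -> MISS (open row1); precharges=0
Acc 2: bank1 row1 -> HIT
Acc 3: bank0 row3 -> MISS (open row3); precharges=0
Acc 4: bank0 row2 -> MISS (open row2); precharges=1
Acc 5: bank1 row0 -> MISS (open row0); precharges=2
Acc 6: bank0 row0 -> MISS (open row0); precharges=3
Acc 7: bank1 row2 -> MISS (open row2); precharges=4
Acc 8: bank1 row3 -> MISS (open row3); precharges=5
Acc 9: bank1 row4 -> MISS (open row4); precharges=6

Answer: M H M M M M M M M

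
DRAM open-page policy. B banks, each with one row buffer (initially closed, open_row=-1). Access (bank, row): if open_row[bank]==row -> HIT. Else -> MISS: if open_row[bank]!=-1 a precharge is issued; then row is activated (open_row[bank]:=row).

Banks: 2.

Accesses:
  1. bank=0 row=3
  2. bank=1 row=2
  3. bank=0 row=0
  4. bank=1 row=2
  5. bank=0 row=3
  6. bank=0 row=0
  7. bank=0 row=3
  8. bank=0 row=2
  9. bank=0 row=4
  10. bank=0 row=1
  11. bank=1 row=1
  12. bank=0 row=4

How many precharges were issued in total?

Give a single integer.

Acc 1: bank0 row3 -> MISS (open row3); precharges=0
Acc 2: bank1 row2 -> MISS (open row2); precharges=0
Acc 3: bank0 row0 -> MISS (open row0); precharges=1
Acc 4: bank1 row2 -> HIT
Acc 5: bank0 row3 -> MISS (open row3); precharges=2
Acc 6: bank0 row0 -> MISS (open row0); precharges=3
Acc 7: bank0 row3 -> MISS (open row3); precharges=4
Acc 8: bank0 row2 -> MISS (open row2); precharges=5
Acc 9: bank0 row4 -> MISS (open row4); precharges=6
Acc 10: bank0 row1 -> MISS (open row1); precharges=7
Acc 11: bank1 row1 -> MISS (open row1); precharges=8
Acc 12: bank0 row4 -> MISS (open row4); precharges=9

Answer: 9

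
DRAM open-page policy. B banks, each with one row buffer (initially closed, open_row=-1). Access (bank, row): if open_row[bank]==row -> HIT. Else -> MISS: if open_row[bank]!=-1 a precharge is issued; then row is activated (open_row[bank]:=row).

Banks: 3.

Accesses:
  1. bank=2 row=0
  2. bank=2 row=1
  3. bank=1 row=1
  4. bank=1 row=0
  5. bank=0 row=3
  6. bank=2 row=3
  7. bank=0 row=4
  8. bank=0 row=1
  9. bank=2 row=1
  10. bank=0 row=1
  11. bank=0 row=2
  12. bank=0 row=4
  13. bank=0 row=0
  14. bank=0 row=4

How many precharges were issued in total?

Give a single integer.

Answer: 10

Derivation:
Acc 1: bank2 row0 -> MISS (open row0); precharges=0
Acc 2: bank2 row1 -> MISS (open row1); precharges=1
Acc 3: bank1 row1 -> MISS (open row1); precharges=1
Acc 4: bank1 row0 -> MISS (open row0); precharges=2
Acc 5: bank0 row3 -> MISS (open row3); precharges=2
Acc 6: bank2 row3 -> MISS (open row3); precharges=3
Acc 7: bank0 row4 -> MISS (open row4); precharges=4
Acc 8: bank0 row1 -> MISS (open row1); precharges=5
Acc 9: bank2 row1 -> MISS (open row1); precharges=6
Acc 10: bank0 row1 -> HIT
Acc 11: bank0 row2 -> MISS (open row2); precharges=7
Acc 12: bank0 row4 -> MISS (open row4); precharges=8
Acc 13: bank0 row0 -> MISS (open row0); precharges=9
Acc 14: bank0 row4 -> MISS (open row4); precharges=10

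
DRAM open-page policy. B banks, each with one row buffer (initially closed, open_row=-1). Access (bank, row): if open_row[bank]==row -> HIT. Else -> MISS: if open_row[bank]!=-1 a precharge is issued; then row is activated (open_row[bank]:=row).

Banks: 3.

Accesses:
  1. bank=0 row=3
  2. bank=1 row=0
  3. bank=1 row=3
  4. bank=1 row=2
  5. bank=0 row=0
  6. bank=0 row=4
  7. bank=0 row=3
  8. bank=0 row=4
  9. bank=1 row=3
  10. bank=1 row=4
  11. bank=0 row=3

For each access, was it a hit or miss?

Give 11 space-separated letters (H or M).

Answer: M M M M M M M M M M M

Derivation:
Acc 1: bank0 row3 -> MISS (open row3); precharges=0
Acc 2: bank1 row0 -> MISS (open row0); precharges=0
Acc 3: bank1 row3 -> MISS (open row3); precharges=1
Acc 4: bank1 row2 -> MISS (open row2); precharges=2
Acc 5: bank0 row0 -> MISS (open row0); precharges=3
Acc 6: bank0 row4 -> MISS (open row4); precharges=4
Acc 7: bank0 row3 -> MISS (open row3); precharges=5
Acc 8: bank0 row4 -> MISS (open row4); precharges=6
Acc 9: bank1 row3 -> MISS (open row3); precharges=7
Acc 10: bank1 row4 -> MISS (open row4); precharges=8
Acc 11: bank0 row3 -> MISS (open row3); precharges=9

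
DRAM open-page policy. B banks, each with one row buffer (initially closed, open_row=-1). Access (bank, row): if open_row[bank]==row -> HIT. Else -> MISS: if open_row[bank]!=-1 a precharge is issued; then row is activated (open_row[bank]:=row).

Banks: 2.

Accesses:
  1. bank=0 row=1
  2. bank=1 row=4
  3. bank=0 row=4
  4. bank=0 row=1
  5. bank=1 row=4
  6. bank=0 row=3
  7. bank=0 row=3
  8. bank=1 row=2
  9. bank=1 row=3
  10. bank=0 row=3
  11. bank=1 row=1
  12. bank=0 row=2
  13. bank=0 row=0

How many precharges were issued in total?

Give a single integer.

Acc 1: bank0 row1 -> MISS (open row1); precharges=0
Acc 2: bank1 row4 -> MISS (open row4); precharges=0
Acc 3: bank0 row4 -> MISS (open row4); precharges=1
Acc 4: bank0 row1 -> MISS (open row1); precharges=2
Acc 5: bank1 row4 -> HIT
Acc 6: bank0 row3 -> MISS (open row3); precharges=3
Acc 7: bank0 row3 -> HIT
Acc 8: bank1 row2 -> MISS (open row2); precharges=4
Acc 9: bank1 row3 -> MISS (open row3); precharges=5
Acc 10: bank0 row3 -> HIT
Acc 11: bank1 row1 -> MISS (open row1); precharges=6
Acc 12: bank0 row2 -> MISS (open row2); precharges=7
Acc 13: bank0 row0 -> MISS (open row0); precharges=8

Answer: 8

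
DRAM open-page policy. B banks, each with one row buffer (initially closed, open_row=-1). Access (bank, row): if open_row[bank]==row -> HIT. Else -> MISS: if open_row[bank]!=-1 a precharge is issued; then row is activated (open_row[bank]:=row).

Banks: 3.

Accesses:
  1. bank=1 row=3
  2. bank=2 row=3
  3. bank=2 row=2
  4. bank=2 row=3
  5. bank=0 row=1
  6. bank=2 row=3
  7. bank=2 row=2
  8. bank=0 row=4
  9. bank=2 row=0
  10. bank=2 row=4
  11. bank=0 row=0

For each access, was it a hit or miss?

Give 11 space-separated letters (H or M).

Acc 1: bank1 row3 -> MISS (open row3); precharges=0
Acc 2: bank2 row3 -> MISS (open row3); precharges=0
Acc 3: bank2 row2 -> MISS (open row2); precharges=1
Acc 4: bank2 row3 -> MISS (open row3); precharges=2
Acc 5: bank0 row1 -> MISS (open row1); precharges=2
Acc 6: bank2 row3 -> HIT
Acc 7: bank2 row2 -> MISS (open row2); precharges=3
Acc 8: bank0 row4 -> MISS (open row4); precharges=4
Acc 9: bank2 row0 -> MISS (open row0); precharges=5
Acc 10: bank2 row4 -> MISS (open row4); precharges=6
Acc 11: bank0 row0 -> MISS (open row0); precharges=7

Answer: M M M M M H M M M M M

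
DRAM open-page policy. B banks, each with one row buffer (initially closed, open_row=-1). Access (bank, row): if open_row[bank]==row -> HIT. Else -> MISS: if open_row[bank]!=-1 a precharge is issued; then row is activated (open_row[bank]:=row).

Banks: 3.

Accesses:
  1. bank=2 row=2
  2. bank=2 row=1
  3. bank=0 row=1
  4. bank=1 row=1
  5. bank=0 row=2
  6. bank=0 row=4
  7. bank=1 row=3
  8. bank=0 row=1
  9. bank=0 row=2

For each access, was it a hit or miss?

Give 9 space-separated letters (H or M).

Answer: M M M M M M M M M

Derivation:
Acc 1: bank2 row2 -> MISS (open row2); precharges=0
Acc 2: bank2 row1 -> MISS (open row1); precharges=1
Acc 3: bank0 row1 -> MISS (open row1); precharges=1
Acc 4: bank1 row1 -> MISS (open row1); precharges=1
Acc 5: bank0 row2 -> MISS (open row2); precharges=2
Acc 6: bank0 row4 -> MISS (open row4); precharges=3
Acc 7: bank1 row3 -> MISS (open row3); precharges=4
Acc 8: bank0 row1 -> MISS (open row1); precharges=5
Acc 9: bank0 row2 -> MISS (open row2); precharges=6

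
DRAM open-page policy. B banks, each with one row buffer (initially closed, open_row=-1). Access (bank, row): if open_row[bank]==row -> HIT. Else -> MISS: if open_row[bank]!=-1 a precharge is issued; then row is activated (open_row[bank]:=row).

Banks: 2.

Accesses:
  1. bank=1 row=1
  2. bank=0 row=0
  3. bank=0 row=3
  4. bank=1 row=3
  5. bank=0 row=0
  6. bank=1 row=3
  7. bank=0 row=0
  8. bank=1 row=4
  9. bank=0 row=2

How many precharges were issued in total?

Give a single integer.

Acc 1: bank1 row1 -> MISS (open row1); precharges=0
Acc 2: bank0 row0 -> MISS (open row0); precharges=0
Acc 3: bank0 row3 -> MISS (open row3); precharges=1
Acc 4: bank1 row3 -> MISS (open row3); precharges=2
Acc 5: bank0 row0 -> MISS (open row0); precharges=3
Acc 6: bank1 row3 -> HIT
Acc 7: bank0 row0 -> HIT
Acc 8: bank1 row4 -> MISS (open row4); precharges=4
Acc 9: bank0 row2 -> MISS (open row2); precharges=5

Answer: 5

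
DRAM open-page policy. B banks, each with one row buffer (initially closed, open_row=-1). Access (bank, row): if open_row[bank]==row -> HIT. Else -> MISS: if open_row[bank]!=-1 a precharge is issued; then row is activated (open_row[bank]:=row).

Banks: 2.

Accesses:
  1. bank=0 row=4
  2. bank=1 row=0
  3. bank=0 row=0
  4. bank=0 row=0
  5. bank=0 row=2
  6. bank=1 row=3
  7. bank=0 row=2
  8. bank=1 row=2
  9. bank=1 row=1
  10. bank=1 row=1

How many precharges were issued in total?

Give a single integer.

Answer: 5

Derivation:
Acc 1: bank0 row4 -> MISS (open row4); precharges=0
Acc 2: bank1 row0 -> MISS (open row0); precharges=0
Acc 3: bank0 row0 -> MISS (open row0); precharges=1
Acc 4: bank0 row0 -> HIT
Acc 5: bank0 row2 -> MISS (open row2); precharges=2
Acc 6: bank1 row3 -> MISS (open row3); precharges=3
Acc 7: bank0 row2 -> HIT
Acc 8: bank1 row2 -> MISS (open row2); precharges=4
Acc 9: bank1 row1 -> MISS (open row1); precharges=5
Acc 10: bank1 row1 -> HIT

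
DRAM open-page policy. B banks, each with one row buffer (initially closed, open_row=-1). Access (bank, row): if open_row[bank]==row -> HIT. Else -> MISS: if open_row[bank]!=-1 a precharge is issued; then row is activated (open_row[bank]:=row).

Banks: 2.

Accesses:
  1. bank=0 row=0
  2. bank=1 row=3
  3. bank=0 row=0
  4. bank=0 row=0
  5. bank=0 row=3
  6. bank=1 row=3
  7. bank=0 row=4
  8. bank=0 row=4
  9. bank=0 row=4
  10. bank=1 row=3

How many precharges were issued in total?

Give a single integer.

Acc 1: bank0 row0 -> MISS (open row0); precharges=0
Acc 2: bank1 row3 -> MISS (open row3); precharges=0
Acc 3: bank0 row0 -> HIT
Acc 4: bank0 row0 -> HIT
Acc 5: bank0 row3 -> MISS (open row3); precharges=1
Acc 6: bank1 row3 -> HIT
Acc 7: bank0 row4 -> MISS (open row4); precharges=2
Acc 8: bank0 row4 -> HIT
Acc 9: bank0 row4 -> HIT
Acc 10: bank1 row3 -> HIT

Answer: 2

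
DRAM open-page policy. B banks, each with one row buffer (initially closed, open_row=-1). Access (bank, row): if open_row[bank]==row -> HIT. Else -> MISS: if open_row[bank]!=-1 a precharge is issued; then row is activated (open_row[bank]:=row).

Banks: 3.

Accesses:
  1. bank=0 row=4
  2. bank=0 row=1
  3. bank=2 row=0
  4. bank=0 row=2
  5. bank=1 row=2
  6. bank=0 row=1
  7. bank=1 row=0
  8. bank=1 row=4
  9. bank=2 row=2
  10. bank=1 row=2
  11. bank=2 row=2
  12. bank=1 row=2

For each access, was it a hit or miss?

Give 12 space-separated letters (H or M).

Acc 1: bank0 row4 -> MISS (open row4); precharges=0
Acc 2: bank0 row1 -> MISS (open row1); precharges=1
Acc 3: bank2 row0 -> MISS (open row0); precharges=1
Acc 4: bank0 row2 -> MISS (open row2); precharges=2
Acc 5: bank1 row2 -> MISS (open row2); precharges=2
Acc 6: bank0 row1 -> MISS (open row1); precharges=3
Acc 7: bank1 row0 -> MISS (open row0); precharges=4
Acc 8: bank1 row4 -> MISS (open row4); precharges=5
Acc 9: bank2 row2 -> MISS (open row2); precharges=6
Acc 10: bank1 row2 -> MISS (open row2); precharges=7
Acc 11: bank2 row2 -> HIT
Acc 12: bank1 row2 -> HIT

Answer: M M M M M M M M M M H H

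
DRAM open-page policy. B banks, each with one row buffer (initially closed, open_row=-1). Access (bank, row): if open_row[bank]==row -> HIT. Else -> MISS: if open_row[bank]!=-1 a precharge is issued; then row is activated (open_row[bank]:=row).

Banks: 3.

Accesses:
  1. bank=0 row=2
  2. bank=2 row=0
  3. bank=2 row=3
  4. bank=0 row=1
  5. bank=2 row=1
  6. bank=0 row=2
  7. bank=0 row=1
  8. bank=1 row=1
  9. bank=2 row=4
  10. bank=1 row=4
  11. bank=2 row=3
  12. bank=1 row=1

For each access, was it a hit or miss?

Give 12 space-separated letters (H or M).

Acc 1: bank0 row2 -> MISS (open row2); precharges=0
Acc 2: bank2 row0 -> MISS (open row0); precharges=0
Acc 3: bank2 row3 -> MISS (open row3); precharges=1
Acc 4: bank0 row1 -> MISS (open row1); precharges=2
Acc 5: bank2 row1 -> MISS (open row1); precharges=3
Acc 6: bank0 row2 -> MISS (open row2); precharges=4
Acc 7: bank0 row1 -> MISS (open row1); precharges=5
Acc 8: bank1 row1 -> MISS (open row1); precharges=5
Acc 9: bank2 row4 -> MISS (open row4); precharges=6
Acc 10: bank1 row4 -> MISS (open row4); precharges=7
Acc 11: bank2 row3 -> MISS (open row3); precharges=8
Acc 12: bank1 row1 -> MISS (open row1); precharges=9

Answer: M M M M M M M M M M M M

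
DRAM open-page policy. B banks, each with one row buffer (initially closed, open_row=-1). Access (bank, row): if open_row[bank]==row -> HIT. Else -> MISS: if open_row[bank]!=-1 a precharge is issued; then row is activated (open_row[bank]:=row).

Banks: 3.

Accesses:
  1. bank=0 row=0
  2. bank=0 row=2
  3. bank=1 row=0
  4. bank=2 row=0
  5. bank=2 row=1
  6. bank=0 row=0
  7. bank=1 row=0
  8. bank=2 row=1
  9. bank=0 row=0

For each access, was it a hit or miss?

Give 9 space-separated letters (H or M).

Answer: M M M M M M H H H

Derivation:
Acc 1: bank0 row0 -> MISS (open row0); precharges=0
Acc 2: bank0 row2 -> MISS (open row2); precharges=1
Acc 3: bank1 row0 -> MISS (open row0); precharges=1
Acc 4: bank2 row0 -> MISS (open row0); precharges=1
Acc 5: bank2 row1 -> MISS (open row1); precharges=2
Acc 6: bank0 row0 -> MISS (open row0); precharges=3
Acc 7: bank1 row0 -> HIT
Acc 8: bank2 row1 -> HIT
Acc 9: bank0 row0 -> HIT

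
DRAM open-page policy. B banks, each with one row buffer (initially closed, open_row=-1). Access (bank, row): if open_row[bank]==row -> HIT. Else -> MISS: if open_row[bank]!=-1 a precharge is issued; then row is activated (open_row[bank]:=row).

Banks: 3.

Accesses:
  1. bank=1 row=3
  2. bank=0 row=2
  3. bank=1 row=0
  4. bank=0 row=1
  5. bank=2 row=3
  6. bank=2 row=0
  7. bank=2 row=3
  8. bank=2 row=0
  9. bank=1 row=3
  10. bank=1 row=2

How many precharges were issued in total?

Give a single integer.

Answer: 7

Derivation:
Acc 1: bank1 row3 -> MISS (open row3); precharges=0
Acc 2: bank0 row2 -> MISS (open row2); precharges=0
Acc 3: bank1 row0 -> MISS (open row0); precharges=1
Acc 4: bank0 row1 -> MISS (open row1); precharges=2
Acc 5: bank2 row3 -> MISS (open row3); precharges=2
Acc 6: bank2 row0 -> MISS (open row0); precharges=3
Acc 7: bank2 row3 -> MISS (open row3); precharges=4
Acc 8: bank2 row0 -> MISS (open row0); precharges=5
Acc 9: bank1 row3 -> MISS (open row3); precharges=6
Acc 10: bank1 row2 -> MISS (open row2); precharges=7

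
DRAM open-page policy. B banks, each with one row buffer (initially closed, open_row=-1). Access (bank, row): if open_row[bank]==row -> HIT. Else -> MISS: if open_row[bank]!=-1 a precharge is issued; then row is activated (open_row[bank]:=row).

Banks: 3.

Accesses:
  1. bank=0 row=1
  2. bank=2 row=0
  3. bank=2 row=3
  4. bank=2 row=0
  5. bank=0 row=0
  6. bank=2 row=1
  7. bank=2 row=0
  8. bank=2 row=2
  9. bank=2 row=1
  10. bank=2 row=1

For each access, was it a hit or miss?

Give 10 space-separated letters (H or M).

Acc 1: bank0 row1 -> MISS (open row1); precharges=0
Acc 2: bank2 row0 -> MISS (open row0); precharges=0
Acc 3: bank2 row3 -> MISS (open row3); precharges=1
Acc 4: bank2 row0 -> MISS (open row0); precharges=2
Acc 5: bank0 row0 -> MISS (open row0); precharges=3
Acc 6: bank2 row1 -> MISS (open row1); precharges=4
Acc 7: bank2 row0 -> MISS (open row0); precharges=5
Acc 8: bank2 row2 -> MISS (open row2); precharges=6
Acc 9: bank2 row1 -> MISS (open row1); precharges=7
Acc 10: bank2 row1 -> HIT

Answer: M M M M M M M M M H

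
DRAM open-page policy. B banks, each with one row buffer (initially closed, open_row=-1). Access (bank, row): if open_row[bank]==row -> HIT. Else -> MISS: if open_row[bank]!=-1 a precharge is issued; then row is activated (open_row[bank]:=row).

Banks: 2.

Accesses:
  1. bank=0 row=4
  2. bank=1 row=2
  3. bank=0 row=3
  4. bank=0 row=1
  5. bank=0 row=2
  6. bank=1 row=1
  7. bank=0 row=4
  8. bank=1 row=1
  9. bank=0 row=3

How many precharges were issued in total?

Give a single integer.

Acc 1: bank0 row4 -> MISS (open row4); precharges=0
Acc 2: bank1 row2 -> MISS (open row2); precharges=0
Acc 3: bank0 row3 -> MISS (open row3); precharges=1
Acc 4: bank0 row1 -> MISS (open row1); precharges=2
Acc 5: bank0 row2 -> MISS (open row2); precharges=3
Acc 6: bank1 row1 -> MISS (open row1); precharges=4
Acc 7: bank0 row4 -> MISS (open row4); precharges=5
Acc 8: bank1 row1 -> HIT
Acc 9: bank0 row3 -> MISS (open row3); precharges=6

Answer: 6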